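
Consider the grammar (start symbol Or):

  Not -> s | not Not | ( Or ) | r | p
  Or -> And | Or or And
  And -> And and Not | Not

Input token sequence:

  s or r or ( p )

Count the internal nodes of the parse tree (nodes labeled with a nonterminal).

12

[Or [Or [Or [And [Not s]]] or [And [Not r]]] or [And [Not ( [Or [And [Not p]]] )]]]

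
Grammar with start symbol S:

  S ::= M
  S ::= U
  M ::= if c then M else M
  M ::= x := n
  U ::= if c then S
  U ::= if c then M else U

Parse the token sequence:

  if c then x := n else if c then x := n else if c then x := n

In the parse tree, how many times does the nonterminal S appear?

2

[S [U if c then [M x := n] else [U if c then [M x := n] else [U if c then [S [M x := n]]]]]]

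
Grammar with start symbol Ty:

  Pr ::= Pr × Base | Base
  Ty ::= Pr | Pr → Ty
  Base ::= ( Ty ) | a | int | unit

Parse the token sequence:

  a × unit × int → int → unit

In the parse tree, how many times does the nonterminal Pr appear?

5

[Ty [Pr [Pr [Pr [Base a]] × [Base unit]] × [Base int]] → [Ty [Pr [Base int]] → [Ty [Pr [Base unit]]]]]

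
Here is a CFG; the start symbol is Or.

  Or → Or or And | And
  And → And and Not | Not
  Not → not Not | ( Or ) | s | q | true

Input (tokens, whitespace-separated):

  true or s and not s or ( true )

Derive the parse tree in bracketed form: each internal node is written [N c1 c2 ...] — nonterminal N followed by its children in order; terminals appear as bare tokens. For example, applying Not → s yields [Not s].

[Or [Or [Or [And [Not true]]] or [And [And [Not s]] and [Not not [Not s]]]] or [And [Not ( [Or [And [Not true]]] )]]]

Or
Or or And
Or or And or And
And or And or And
Not or And or And
true or And or And
true or And and Not or And
true or Not and Not or And
true or s and Not or And
true or s and not Not or And
true or s and not s or And
true or s and not s or Not
true or s and not s or ( Or )
true or s and not s or ( And )
true or s and not s or ( Not )
true or s and not s or ( true )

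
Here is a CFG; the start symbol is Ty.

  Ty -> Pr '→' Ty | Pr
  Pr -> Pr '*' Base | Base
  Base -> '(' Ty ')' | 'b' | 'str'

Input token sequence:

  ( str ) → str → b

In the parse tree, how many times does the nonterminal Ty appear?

4

[Ty [Pr [Base ( [Ty [Pr [Base str]]] )]] → [Ty [Pr [Base str]] → [Ty [Pr [Base b]]]]]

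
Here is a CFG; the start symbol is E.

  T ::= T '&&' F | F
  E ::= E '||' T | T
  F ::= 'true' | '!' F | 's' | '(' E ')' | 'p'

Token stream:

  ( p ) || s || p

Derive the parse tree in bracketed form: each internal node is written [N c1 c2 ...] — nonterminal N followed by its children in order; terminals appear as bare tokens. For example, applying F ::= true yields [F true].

E
E || T
E || T || T
T || T || T
F || T || T
( E ) || T || T
( T ) || T || T
( F ) || T || T
( p ) || T || T
( p ) || F || T
( p ) || s || T
( p ) || s || F
( p ) || s || p

[E [E [E [T [F ( [E [T [F p]]] )]]] || [T [F s]]] || [T [F p]]]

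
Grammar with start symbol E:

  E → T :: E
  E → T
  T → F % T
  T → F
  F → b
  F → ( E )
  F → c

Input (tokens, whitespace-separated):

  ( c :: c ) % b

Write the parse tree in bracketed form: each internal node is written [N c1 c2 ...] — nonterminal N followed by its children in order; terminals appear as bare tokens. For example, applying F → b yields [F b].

E
T
F % T
( E ) % T
( T :: E ) % T
( F :: E ) % T
( c :: E ) % T
( c :: T ) % T
( c :: F ) % T
( c :: c ) % T
( c :: c ) % F
( c :: c ) % b

[E [T [F ( [E [T [F c]] :: [E [T [F c]]]] )] % [T [F b]]]]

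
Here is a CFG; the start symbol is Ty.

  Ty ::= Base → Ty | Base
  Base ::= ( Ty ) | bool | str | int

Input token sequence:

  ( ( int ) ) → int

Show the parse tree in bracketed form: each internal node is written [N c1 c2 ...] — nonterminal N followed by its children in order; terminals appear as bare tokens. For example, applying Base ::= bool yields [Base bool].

Ty
Base → Ty
( Ty ) → Ty
( Base ) → Ty
( ( Ty ) ) → Ty
( ( Base ) ) → Ty
( ( int ) ) → Ty
( ( int ) ) → Base
( ( int ) ) → int

[Ty [Base ( [Ty [Base ( [Ty [Base int]] )]] )] → [Ty [Base int]]]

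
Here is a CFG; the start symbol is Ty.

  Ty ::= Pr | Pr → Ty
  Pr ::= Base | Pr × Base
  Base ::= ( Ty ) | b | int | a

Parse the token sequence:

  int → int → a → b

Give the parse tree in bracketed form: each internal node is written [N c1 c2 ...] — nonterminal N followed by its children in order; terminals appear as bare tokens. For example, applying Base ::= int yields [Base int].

Ty
Pr → Ty
Base → Ty
int → Ty
int → Pr → Ty
int → Base → Ty
int → int → Ty
int → int → Pr → Ty
int → int → Base → Ty
int → int → a → Ty
int → int → a → Pr
int → int → a → Base
int → int → a → b

[Ty [Pr [Base int]] → [Ty [Pr [Base int]] → [Ty [Pr [Base a]] → [Ty [Pr [Base b]]]]]]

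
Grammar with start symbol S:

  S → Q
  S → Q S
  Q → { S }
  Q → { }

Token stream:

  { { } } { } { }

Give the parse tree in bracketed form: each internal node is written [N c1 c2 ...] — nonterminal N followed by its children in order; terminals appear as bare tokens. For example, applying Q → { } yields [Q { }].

S
Q S
{ S } S
{ Q } S
{ { } } S
{ { } } Q S
{ { } } { } S
{ { } } { } Q
{ { } } { } { }

[S [Q { [S [Q { }]] }] [S [Q { }] [S [Q { }]]]]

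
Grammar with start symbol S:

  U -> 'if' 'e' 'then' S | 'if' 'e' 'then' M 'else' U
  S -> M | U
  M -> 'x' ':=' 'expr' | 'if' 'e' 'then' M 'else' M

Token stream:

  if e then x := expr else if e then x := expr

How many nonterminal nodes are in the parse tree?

6

[S [U if e then [M x := expr] else [U if e then [S [M x := expr]]]]]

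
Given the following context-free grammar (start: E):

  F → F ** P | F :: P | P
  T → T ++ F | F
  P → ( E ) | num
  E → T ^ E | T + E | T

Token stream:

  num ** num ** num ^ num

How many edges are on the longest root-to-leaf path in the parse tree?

6

[E [T [F [F [F [P num]] ** [P num]] ** [P num]]] ^ [E [T [F [P num]]]]]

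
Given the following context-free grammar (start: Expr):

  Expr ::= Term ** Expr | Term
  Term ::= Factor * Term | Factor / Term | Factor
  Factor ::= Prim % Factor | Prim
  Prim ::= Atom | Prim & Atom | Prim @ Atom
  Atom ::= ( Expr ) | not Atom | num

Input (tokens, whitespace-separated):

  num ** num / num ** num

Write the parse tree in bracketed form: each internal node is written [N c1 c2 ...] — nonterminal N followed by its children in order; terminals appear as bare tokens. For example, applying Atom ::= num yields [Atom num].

[Expr [Term [Factor [Prim [Atom num]]]] ** [Expr [Term [Factor [Prim [Atom num]]] / [Term [Factor [Prim [Atom num]]]]] ** [Expr [Term [Factor [Prim [Atom num]]]]]]]

Expr
Term ** Expr
Factor ** Expr
Prim ** Expr
Atom ** Expr
num ** Expr
num ** Term ** Expr
num ** Factor / Term ** Expr
num ** Prim / Term ** Expr
num ** Atom / Term ** Expr
num ** num / Term ** Expr
num ** num / Factor ** Expr
num ** num / Prim ** Expr
num ** num / Atom ** Expr
num ** num / num ** Expr
num ** num / num ** Term
num ** num / num ** Factor
num ** num / num ** Prim
num ** num / num ** Atom
num ** num / num ** num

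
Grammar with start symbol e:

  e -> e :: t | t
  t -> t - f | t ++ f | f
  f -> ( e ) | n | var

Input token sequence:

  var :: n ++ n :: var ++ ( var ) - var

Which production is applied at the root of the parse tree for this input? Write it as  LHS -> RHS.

e -> e :: t

[e [e [e [t [f var]]] :: [t [t [f n]] ++ [f n]]] :: [t [t [t [f var]] ++ [f ( [e [t [f var]]] )]] - [f var]]]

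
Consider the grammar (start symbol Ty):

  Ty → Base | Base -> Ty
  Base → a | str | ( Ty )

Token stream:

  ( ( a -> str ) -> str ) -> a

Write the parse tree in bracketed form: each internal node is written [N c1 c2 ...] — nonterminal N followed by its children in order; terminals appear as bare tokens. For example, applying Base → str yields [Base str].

Ty
Base -> Ty
( Ty ) -> Ty
( Base -> Ty ) -> Ty
( ( Ty ) -> Ty ) -> Ty
( ( Base -> Ty ) -> Ty ) -> Ty
( ( a -> Ty ) -> Ty ) -> Ty
( ( a -> Base ) -> Ty ) -> Ty
( ( a -> str ) -> Ty ) -> Ty
( ( a -> str ) -> Base ) -> Ty
( ( a -> str ) -> str ) -> Ty
( ( a -> str ) -> str ) -> Base
( ( a -> str ) -> str ) -> a

[Ty [Base ( [Ty [Base ( [Ty [Base a] -> [Ty [Base str]]] )] -> [Ty [Base str]]] )] -> [Ty [Base a]]]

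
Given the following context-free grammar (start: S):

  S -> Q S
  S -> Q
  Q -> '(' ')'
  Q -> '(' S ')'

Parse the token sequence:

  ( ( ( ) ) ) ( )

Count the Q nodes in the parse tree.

[S [Q ( [S [Q ( [S [Q ( )]] )]] )] [S [Q ( )]]]

4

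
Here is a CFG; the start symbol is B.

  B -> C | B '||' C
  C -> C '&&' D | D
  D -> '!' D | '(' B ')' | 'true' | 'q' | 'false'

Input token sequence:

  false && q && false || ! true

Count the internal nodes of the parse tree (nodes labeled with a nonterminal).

[B [B [C [C [C [D false]] && [D q]] && [D false]]] || [C [D ! [D true]]]]

11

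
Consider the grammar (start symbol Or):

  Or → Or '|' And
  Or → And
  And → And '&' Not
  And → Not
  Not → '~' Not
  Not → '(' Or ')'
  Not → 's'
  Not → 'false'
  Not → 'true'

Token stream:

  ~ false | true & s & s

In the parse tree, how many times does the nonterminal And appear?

[Or [Or [And [Not ~ [Not false]]]] | [And [And [And [Not true]] & [Not s]] & [Not s]]]

4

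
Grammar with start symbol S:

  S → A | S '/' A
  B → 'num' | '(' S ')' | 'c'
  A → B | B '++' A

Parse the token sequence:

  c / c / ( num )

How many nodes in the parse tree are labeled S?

4

[S [S [S [A [B c]]] / [A [B c]]] / [A [B ( [S [A [B num]]] )]]]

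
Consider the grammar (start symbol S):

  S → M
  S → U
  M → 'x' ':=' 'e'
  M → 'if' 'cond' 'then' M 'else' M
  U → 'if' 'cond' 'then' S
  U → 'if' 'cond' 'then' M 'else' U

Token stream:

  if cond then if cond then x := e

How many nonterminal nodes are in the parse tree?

6

[S [U if cond then [S [U if cond then [S [M x := e]]]]]]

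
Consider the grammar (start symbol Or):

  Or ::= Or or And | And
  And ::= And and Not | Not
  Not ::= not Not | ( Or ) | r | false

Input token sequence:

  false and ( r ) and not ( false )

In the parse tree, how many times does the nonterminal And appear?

5

[Or [And [And [And [Not false]] and [Not ( [Or [And [Not r]]] )]] and [Not not [Not ( [Or [And [Not false]]] )]]]]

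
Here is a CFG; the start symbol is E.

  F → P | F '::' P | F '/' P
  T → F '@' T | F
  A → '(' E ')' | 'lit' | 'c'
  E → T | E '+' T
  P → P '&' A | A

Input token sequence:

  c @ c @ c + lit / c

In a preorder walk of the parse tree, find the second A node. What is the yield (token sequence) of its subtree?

c

[E [E [T [F [P [A c]]] @ [T [F [P [A c]]] @ [T [F [P [A c]]]]]]] + [T [F [F [P [A lit]]] / [P [A c]]]]]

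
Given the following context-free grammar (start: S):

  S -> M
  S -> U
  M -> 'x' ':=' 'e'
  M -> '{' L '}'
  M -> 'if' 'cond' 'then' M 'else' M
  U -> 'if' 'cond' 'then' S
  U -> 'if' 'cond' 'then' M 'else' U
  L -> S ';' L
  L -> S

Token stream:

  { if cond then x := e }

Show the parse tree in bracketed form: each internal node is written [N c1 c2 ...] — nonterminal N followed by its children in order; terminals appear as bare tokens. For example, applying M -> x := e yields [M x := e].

[S [M { [L [S [U if cond then [S [M x := e]]]]] }]]

S
M
{ L }
{ S }
{ U }
{ if cond then S }
{ if cond then M }
{ if cond then x := e }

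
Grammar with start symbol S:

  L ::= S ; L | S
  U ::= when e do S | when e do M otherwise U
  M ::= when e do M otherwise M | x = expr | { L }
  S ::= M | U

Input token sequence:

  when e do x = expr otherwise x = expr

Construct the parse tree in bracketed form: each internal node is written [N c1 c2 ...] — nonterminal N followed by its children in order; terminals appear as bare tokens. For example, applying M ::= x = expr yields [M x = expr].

[S [M when e do [M x = expr] otherwise [M x = expr]]]

S
M
when e do M otherwise M
when e do x = expr otherwise M
when e do x = expr otherwise x = expr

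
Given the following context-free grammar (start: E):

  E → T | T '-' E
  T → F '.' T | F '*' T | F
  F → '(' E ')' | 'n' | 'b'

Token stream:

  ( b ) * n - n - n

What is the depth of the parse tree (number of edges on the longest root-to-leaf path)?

[E [T [F ( [E [T [F b]]] )] * [T [F n]]] - [E [T [F n]] - [E [T [F n]]]]]

6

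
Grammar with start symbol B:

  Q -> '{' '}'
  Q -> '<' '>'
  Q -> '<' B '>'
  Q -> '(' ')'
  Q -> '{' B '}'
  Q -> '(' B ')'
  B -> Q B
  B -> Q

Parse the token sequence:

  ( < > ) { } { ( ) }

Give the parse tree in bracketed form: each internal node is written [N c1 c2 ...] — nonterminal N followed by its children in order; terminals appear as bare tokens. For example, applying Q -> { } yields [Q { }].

[B [Q ( [B [Q < >]] )] [B [Q { }] [B [Q { [B [Q ( )]] }]]]]

B
Q B
( B ) B
( Q ) B
( < > ) B
( < > ) Q B
( < > ) { } B
( < > ) { } Q
( < > ) { } { B }
( < > ) { } { Q }
( < > ) { } { ( ) }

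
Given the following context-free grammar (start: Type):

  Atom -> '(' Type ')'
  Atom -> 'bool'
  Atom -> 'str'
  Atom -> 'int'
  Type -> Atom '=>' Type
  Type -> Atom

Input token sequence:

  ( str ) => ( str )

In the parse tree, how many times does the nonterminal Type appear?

4

[Type [Atom ( [Type [Atom str]] )] => [Type [Atom ( [Type [Atom str]] )]]]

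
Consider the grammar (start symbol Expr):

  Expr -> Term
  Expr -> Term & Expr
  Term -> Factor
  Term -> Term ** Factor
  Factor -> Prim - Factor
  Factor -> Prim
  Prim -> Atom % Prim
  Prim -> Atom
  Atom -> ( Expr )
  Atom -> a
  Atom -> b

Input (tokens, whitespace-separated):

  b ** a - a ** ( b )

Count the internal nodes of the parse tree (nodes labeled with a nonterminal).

21

[Expr [Term [Term [Term [Factor [Prim [Atom b]]]] ** [Factor [Prim [Atom a]] - [Factor [Prim [Atom a]]]]] ** [Factor [Prim [Atom ( [Expr [Term [Factor [Prim [Atom b]]]]] )]]]]]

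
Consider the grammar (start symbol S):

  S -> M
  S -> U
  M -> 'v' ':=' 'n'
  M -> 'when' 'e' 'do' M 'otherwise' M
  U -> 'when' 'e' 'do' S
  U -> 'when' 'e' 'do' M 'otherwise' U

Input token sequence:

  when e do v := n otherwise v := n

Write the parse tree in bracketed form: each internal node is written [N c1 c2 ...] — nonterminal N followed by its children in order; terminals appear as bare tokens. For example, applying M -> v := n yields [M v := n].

[S [M when e do [M v := n] otherwise [M v := n]]]

S
M
when e do M otherwise M
when e do v := n otherwise M
when e do v := n otherwise v := n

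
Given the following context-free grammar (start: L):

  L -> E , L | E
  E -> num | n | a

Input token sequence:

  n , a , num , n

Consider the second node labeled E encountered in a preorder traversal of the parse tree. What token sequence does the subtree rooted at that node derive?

[L [E n] , [L [E a] , [L [E num] , [L [E n]]]]]

a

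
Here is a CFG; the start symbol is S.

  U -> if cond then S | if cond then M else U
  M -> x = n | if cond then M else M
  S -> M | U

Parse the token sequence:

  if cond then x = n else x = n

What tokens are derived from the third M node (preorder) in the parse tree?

[S [M if cond then [M x = n] else [M x = n]]]

x = n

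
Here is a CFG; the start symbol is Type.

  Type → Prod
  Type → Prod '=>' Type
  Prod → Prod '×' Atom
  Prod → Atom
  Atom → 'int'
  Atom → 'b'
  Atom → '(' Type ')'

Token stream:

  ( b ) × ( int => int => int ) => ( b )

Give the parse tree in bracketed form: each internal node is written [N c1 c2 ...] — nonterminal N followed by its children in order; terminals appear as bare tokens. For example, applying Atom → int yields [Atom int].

[Type [Prod [Prod [Atom ( [Type [Prod [Atom b]]] )]] × [Atom ( [Type [Prod [Atom int]] => [Type [Prod [Atom int]] => [Type [Prod [Atom int]]]]] )]] => [Type [Prod [Atom ( [Type [Prod [Atom b]]] )]]]]

Type
Prod => Type
Prod × Atom => Type
Atom × Atom => Type
( Type ) × Atom => Type
( Prod ) × Atom => Type
( Atom ) × Atom => Type
( b ) × Atom => Type
( b ) × ( Type ) => Type
( b ) × ( Prod => Type ) => Type
( b ) × ( Atom => Type ) => Type
( b ) × ( int => Type ) => Type
( b ) × ( int => Prod => Type ) => Type
( b ) × ( int => Atom => Type ) => Type
( b ) × ( int => int => Type ) => Type
( b ) × ( int => int => Prod ) => Type
( b ) × ( int => int => Atom ) => Type
( b ) × ( int => int => int ) => Type
( b ) × ( int => int => int ) => Prod
( b ) × ( int => int => int ) => Atom
( b ) × ( int => int => int ) => ( Type )
( b ) × ( int => int => int ) => ( Prod )
( b ) × ( int => int => int ) => ( Atom )
( b ) × ( int => int => int ) => ( b )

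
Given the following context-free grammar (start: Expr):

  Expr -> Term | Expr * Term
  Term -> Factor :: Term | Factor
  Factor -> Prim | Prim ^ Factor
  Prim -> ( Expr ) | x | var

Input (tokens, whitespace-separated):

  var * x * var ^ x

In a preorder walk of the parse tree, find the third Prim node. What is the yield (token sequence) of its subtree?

var

[Expr [Expr [Expr [Term [Factor [Prim var]]]] * [Term [Factor [Prim x]]]] * [Term [Factor [Prim var] ^ [Factor [Prim x]]]]]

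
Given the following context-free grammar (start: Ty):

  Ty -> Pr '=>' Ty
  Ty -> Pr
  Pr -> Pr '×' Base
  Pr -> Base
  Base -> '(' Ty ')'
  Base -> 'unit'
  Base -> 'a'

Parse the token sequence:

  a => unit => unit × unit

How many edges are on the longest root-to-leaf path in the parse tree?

[Ty [Pr [Base a]] => [Ty [Pr [Base unit]] => [Ty [Pr [Pr [Base unit]] × [Base unit]]]]]

6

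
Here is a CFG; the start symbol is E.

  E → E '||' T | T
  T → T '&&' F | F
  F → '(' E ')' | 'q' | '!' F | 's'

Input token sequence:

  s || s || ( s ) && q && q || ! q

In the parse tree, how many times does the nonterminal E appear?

5

[E [E [E [E [T [F s]]] || [T [F s]]] || [T [T [T [F ( [E [T [F s]]] )]] && [F q]] && [F q]]] || [T [F ! [F q]]]]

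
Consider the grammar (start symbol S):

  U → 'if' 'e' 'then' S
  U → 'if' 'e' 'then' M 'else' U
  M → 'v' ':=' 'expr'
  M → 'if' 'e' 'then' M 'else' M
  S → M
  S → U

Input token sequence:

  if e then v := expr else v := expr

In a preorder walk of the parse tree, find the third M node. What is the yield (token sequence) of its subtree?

v := expr

[S [M if e then [M v := expr] else [M v := expr]]]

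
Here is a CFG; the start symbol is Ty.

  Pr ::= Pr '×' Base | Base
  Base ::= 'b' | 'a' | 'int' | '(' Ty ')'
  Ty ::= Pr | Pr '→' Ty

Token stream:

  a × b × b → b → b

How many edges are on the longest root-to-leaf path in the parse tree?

5

[Ty [Pr [Pr [Pr [Base a]] × [Base b]] × [Base b]] → [Ty [Pr [Base b]] → [Ty [Pr [Base b]]]]]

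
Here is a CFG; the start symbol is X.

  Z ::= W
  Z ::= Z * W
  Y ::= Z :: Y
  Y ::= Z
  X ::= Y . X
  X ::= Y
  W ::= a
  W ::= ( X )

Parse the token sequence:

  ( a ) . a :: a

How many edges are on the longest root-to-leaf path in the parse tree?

8

[X [Y [Z [W ( [X [Y [Z [W a]]]] )]]] . [X [Y [Z [W a]] :: [Y [Z [W a]]]]]]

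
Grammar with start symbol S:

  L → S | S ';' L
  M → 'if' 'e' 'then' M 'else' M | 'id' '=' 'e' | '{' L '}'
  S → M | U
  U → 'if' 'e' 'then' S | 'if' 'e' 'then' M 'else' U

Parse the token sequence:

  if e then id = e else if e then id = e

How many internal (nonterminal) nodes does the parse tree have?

[S [U if e then [M id = e] else [U if e then [S [M id = e]]]]]

6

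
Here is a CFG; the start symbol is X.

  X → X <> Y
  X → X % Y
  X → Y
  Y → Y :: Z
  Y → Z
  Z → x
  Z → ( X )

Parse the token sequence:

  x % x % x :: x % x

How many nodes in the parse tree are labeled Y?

5

[X [X [X [X [Y [Z x]]] % [Y [Z x]]] % [Y [Y [Z x]] :: [Z x]]] % [Y [Z x]]]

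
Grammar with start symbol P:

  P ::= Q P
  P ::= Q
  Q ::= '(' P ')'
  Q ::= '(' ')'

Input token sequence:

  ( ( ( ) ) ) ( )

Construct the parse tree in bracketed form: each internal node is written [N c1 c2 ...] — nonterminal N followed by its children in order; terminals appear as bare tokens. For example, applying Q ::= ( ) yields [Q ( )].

P
Q P
( P ) P
( Q ) P
( ( P ) ) P
( ( Q ) ) P
( ( ( ) ) ) P
( ( ( ) ) ) Q
( ( ( ) ) ) ( )

[P [Q ( [P [Q ( [P [Q ( )]] )]] )] [P [Q ( )]]]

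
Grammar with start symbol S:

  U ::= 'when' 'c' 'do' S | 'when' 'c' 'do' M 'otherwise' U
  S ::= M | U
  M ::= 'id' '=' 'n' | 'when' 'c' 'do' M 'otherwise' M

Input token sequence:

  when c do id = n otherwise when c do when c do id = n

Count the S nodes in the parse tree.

3

[S [U when c do [M id = n] otherwise [U when c do [S [U when c do [S [M id = n]]]]]]]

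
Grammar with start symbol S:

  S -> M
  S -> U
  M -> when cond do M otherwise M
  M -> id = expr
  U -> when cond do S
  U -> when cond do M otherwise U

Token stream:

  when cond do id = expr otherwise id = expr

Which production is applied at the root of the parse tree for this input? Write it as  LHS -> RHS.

S -> M

[S [M when cond do [M id = expr] otherwise [M id = expr]]]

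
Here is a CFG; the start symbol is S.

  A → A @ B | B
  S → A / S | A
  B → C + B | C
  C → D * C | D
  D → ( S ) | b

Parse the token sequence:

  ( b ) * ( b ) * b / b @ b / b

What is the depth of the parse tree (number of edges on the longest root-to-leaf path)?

[S [A [B [C [D ( [S [A [B [C [D b]]]]] )] * [C [D ( [S [A [B [C [D b]]]]] )] * [C [D b]]]]]] / [S [A [A [B [C [D b]]]] @ [B [C [D b]]]] / [S [A [B [C [D b]]]]]]]

11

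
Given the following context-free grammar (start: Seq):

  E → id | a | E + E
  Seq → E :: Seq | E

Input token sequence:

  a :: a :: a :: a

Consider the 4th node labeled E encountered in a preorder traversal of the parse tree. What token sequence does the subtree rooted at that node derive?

a

[Seq [E a] :: [Seq [E a] :: [Seq [E a] :: [Seq [E a]]]]]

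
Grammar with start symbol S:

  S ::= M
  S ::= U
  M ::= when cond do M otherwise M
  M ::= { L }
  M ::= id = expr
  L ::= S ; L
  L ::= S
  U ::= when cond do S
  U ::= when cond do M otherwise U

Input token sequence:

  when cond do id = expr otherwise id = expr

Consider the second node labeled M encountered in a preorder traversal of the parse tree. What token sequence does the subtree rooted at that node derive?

id = expr

[S [M when cond do [M id = expr] otherwise [M id = expr]]]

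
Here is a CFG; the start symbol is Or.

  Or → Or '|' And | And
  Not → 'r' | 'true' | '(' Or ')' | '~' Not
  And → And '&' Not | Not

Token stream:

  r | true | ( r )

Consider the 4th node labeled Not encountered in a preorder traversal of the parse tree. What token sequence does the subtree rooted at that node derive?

[Or [Or [Or [And [Not r]]] | [And [Not true]]] | [And [Not ( [Or [And [Not r]]] )]]]

r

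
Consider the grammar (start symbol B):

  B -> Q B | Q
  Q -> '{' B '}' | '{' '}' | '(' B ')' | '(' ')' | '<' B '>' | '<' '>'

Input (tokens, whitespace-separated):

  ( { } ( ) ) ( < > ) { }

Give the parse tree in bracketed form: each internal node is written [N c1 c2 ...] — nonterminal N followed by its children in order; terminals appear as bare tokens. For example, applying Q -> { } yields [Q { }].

B
Q B
( B ) B
( Q B ) B
( { } B ) B
( { } Q ) B
( { } ( ) ) B
( { } ( ) ) Q B
( { } ( ) ) ( B ) B
( { } ( ) ) ( Q ) B
( { } ( ) ) ( < > ) B
( { } ( ) ) ( < > ) Q
( { } ( ) ) ( < > ) { }

[B [Q ( [B [Q { }] [B [Q ( )]]] )] [B [Q ( [B [Q < >]] )] [B [Q { }]]]]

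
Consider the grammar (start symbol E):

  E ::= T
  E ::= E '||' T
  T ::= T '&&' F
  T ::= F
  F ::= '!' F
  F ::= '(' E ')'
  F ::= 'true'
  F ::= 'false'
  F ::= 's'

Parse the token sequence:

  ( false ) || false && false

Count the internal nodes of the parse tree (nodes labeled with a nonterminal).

11

[E [E [T [F ( [E [T [F false]]] )]]] || [T [T [F false]] && [F false]]]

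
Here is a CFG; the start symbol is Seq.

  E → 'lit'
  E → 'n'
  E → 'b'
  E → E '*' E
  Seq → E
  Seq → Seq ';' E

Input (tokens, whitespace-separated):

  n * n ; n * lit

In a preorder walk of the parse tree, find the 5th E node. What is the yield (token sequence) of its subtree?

[Seq [Seq [E [E n] * [E n]]] ; [E [E n] * [E lit]]]

n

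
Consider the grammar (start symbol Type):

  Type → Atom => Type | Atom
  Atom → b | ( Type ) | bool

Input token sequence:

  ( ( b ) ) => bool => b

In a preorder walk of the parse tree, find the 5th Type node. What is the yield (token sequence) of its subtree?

b

[Type [Atom ( [Type [Atom ( [Type [Atom b]] )]] )] => [Type [Atom bool] => [Type [Atom b]]]]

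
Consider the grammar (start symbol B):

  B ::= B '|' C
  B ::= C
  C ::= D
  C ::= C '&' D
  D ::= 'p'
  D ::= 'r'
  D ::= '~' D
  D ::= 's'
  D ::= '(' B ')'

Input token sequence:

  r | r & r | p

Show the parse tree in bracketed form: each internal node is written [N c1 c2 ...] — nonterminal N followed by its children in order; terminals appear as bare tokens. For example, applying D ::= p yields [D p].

B
B | C
B | C | C
C | C | C
D | C | C
r | C | C
r | C & D | C
r | D & D | C
r | r & D | C
r | r & r | C
r | r & r | D
r | r & r | p

[B [B [B [C [D r]]] | [C [C [D r]] & [D r]]] | [C [D p]]]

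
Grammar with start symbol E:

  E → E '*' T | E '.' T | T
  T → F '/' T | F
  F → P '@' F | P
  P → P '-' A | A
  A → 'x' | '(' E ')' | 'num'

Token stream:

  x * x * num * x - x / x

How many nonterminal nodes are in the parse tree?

26

[E [E [E [E [T [F [P [A x]]]]] * [T [F [P [A x]]]]] * [T [F [P [A num]]]]] * [T [F [P [P [A x]] - [A x]]] / [T [F [P [A x]]]]]]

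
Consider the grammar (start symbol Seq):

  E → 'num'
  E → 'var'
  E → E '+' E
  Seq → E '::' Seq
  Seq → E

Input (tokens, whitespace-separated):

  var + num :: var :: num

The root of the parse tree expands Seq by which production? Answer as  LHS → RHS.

Seq → E '::' Seq

[Seq [E [E var] + [E num]] :: [Seq [E var] :: [Seq [E num]]]]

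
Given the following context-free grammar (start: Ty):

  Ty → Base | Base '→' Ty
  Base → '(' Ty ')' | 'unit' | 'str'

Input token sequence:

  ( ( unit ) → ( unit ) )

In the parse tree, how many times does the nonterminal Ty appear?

[Ty [Base ( [Ty [Base ( [Ty [Base unit]] )] → [Ty [Base ( [Ty [Base unit]] )]]] )]]

5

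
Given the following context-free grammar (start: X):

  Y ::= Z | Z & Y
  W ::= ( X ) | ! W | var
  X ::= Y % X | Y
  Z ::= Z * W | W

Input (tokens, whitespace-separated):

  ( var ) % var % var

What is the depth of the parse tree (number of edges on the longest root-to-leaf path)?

8

[X [Y [Z [W ( [X [Y [Z [W var]]]] )]]] % [X [Y [Z [W var]]] % [X [Y [Z [W var]]]]]]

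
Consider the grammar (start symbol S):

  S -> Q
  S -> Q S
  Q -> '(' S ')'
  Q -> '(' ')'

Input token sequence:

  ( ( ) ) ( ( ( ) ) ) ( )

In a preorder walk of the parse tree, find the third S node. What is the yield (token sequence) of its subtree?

[S [Q ( [S [Q ( )]] )] [S [Q ( [S [Q ( [S [Q ( )]] )]] )] [S [Q ( )]]]]

( ( ( ) ) ) ( )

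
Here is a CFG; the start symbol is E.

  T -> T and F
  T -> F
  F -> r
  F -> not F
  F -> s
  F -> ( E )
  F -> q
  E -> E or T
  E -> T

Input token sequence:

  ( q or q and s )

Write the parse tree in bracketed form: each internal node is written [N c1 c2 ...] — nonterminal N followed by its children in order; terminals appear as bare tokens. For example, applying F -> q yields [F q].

[E [T [F ( [E [E [T [F q]]] or [T [T [F q]] and [F s]]] )]]]

E
T
F
( E )
( E or T )
( T or T )
( F or T )
( q or T )
( q or T and F )
( q or F and F )
( q or q and F )
( q or q and s )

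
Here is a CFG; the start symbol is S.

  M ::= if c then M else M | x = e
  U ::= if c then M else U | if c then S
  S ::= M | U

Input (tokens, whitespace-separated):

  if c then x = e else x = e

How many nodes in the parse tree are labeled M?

[S [M if c then [M x = e] else [M x = e]]]

3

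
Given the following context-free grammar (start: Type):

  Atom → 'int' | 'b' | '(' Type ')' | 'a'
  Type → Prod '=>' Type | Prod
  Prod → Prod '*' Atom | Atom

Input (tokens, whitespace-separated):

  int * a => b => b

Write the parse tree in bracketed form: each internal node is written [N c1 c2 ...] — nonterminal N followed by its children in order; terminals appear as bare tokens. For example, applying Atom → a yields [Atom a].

Type
Prod => Type
Prod * Atom => Type
Atom * Atom => Type
int * Atom => Type
int * a => Type
int * a => Prod => Type
int * a => Atom => Type
int * a => b => Type
int * a => b => Prod
int * a => b => Atom
int * a => b => b

[Type [Prod [Prod [Atom int]] * [Atom a]] => [Type [Prod [Atom b]] => [Type [Prod [Atom b]]]]]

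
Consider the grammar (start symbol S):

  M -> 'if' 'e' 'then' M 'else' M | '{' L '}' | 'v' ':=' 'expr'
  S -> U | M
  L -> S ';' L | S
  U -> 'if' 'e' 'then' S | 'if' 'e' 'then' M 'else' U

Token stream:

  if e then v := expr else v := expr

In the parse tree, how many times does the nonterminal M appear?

[S [M if e then [M v := expr] else [M v := expr]]]

3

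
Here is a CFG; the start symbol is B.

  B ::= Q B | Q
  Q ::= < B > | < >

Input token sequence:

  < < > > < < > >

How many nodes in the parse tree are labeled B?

[B [Q < [B [Q < >]] >] [B [Q < [B [Q < >]] >]]]

4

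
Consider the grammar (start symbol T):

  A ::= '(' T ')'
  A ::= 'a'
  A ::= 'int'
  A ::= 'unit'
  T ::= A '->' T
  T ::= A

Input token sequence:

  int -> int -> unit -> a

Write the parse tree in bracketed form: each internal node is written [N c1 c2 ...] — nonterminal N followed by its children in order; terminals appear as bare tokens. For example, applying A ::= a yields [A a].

[T [A int] -> [T [A int] -> [T [A unit] -> [T [A a]]]]]

T
A -> T
int -> T
int -> A -> T
int -> int -> T
int -> int -> A -> T
int -> int -> unit -> T
int -> int -> unit -> A
int -> int -> unit -> a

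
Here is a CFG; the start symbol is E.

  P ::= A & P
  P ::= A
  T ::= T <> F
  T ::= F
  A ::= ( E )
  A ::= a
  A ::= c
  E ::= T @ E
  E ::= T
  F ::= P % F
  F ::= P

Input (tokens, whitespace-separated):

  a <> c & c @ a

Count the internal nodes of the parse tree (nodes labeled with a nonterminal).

16

[E [T [T [F [P [A a]]]] <> [F [P [A c] & [P [A c]]]]] @ [E [T [F [P [A a]]]]]]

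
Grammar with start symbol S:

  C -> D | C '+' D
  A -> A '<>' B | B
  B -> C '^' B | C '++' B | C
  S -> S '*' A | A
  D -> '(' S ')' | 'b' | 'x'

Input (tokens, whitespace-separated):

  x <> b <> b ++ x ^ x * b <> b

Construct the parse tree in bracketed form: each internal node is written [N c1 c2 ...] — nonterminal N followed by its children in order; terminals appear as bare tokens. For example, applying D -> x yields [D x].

[S [S [A [A [A [B [C [D x]]]] <> [B [C [D b]]]] <> [B [C [D b]] ++ [B [C [D x]] ^ [B [C [D x]]]]]]] * [A [A [B [C [D b]]]] <> [B [C [D b]]]]]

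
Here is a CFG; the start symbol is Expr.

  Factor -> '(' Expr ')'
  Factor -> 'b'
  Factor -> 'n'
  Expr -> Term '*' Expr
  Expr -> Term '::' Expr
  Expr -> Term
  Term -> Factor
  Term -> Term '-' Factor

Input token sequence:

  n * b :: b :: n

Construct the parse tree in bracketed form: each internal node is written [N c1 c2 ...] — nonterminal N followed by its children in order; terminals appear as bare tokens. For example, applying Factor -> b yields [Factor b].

Expr
Term * Expr
Factor * Expr
n * Expr
n * Term :: Expr
n * Factor :: Expr
n * b :: Expr
n * b :: Term :: Expr
n * b :: Factor :: Expr
n * b :: b :: Expr
n * b :: b :: Term
n * b :: b :: Factor
n * b :: b :: n

[Expr [Term [Factor n]] * [Expr [Term [Factor b]] :: [Expr [Term [Factor b]] :: [Expr [Term [Factor n]]]]]]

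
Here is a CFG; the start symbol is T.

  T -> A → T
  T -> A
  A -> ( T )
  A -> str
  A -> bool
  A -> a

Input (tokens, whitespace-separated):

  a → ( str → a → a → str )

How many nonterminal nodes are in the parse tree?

[T [A a] → [T [A ( [T [A str] → [T [A a] → [T [A a] → [T [A str]]]]] )]]]

12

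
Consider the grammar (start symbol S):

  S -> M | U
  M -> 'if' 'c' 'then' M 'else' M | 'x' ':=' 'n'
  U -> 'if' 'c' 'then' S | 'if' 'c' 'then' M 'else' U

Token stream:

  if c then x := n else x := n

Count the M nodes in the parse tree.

3

[S [M if c then [M x := n] else [M x := n]]]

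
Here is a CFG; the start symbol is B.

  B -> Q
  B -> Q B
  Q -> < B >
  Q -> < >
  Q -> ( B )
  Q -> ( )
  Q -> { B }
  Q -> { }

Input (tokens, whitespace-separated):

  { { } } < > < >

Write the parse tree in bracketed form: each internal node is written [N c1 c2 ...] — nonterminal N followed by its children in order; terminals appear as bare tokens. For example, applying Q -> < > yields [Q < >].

[B [Q { [B [Q { }]] }] [B [Q < >] [B [Q < >]]]]

B
Q B
{ B } B
{ Q } B
{ { } } B
{ { } } Q B
{ { } } < > B
{ { } } < > Q
{ { } } < > < >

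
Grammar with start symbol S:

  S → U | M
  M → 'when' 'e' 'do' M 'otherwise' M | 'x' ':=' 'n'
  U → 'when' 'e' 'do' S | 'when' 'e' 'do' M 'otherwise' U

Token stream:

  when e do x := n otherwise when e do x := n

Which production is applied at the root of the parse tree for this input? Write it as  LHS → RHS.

[S [U when e do [M x := n] otherwise [U when e do [S [M x := n]]]]]

S → U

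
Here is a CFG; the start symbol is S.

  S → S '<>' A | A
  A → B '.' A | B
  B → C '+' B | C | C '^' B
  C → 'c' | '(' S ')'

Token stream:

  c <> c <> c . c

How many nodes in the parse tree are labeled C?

[S [S [S [A [B [C c]]]] <> [A [B [C c]]]] <> [A [B [C c]] . [A [B [C c]]]]]

4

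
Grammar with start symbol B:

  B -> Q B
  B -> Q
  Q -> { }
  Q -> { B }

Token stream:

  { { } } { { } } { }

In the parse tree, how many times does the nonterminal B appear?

[B [Q { [B [Q { }]] }] [B [Q { [B [Q { }]] }] [B [Q { }]]]]

5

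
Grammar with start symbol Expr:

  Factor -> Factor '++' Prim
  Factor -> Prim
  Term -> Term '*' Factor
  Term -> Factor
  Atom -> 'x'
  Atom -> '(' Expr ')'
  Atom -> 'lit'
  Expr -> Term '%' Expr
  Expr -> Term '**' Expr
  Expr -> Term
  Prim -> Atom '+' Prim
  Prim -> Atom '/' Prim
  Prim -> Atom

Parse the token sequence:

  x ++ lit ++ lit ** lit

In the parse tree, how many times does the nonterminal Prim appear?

[Expr [Term [Factor [Factor [Factor [Prim [Atom x]]] ++ [Prim [Atom lit]]] ++ [Prim [Atom lit]]]] ** [Expr [Term [Factor [Prim [Atom lit]]]]]]

4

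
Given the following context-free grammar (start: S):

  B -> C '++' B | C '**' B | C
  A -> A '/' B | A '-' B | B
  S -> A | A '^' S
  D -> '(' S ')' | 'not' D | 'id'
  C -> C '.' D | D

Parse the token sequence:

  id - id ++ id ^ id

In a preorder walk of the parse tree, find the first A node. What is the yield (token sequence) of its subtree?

id - id ++ id

[S [A [A [B [C [D id]]]] - [B [C [D id]] ++ [B [C [D id]]]]] ^ [S [A [B [C [D id]]]]]]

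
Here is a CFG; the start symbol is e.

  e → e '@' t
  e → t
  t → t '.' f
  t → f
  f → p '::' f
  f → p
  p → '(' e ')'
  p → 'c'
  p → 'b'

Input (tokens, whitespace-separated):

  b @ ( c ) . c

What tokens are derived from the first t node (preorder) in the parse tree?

[e [e [t [f [p b]]]] @ [t [t [f [p ( [e [t [f [p c]]]] )]]] . [f [p c]]]]

b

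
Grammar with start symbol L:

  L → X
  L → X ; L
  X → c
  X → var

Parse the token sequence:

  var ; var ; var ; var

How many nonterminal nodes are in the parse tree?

[L [X var] ; [L [X var] ; [L [X var] ; [L [X var]]]]]

8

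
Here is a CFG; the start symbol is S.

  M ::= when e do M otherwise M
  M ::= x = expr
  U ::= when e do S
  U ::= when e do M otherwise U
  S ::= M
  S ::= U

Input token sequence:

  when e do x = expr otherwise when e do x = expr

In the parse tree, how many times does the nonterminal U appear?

2

[S [U when e do [M x = expr] otherwise [U when e do [S [M x = expr]]]]]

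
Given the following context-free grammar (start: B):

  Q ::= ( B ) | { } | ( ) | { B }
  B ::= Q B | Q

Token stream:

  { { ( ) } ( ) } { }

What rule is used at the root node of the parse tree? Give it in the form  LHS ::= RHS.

[B [Q { [B [Q { [B [Q ( )]] }] [B [Q ( )]]] }] [B [Q { }]]]

B ::= Q B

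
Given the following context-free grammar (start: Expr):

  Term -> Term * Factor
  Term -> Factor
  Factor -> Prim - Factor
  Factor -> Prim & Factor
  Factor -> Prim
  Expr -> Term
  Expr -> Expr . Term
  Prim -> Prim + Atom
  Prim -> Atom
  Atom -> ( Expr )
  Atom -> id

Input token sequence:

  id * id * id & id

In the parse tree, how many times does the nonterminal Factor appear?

[Expr [Term [Term [Term [Factor [Prim [Atom id]]]] * [Factor [Prim [Atom id]]]] * [Factor [Prim [Atom id]] & [Factor [Prim [Atom id]]]]]]

4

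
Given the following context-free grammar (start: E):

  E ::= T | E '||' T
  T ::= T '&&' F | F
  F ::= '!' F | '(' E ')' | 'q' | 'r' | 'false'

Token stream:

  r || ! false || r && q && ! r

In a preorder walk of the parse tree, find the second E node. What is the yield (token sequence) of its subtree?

[E [E [E [T [F r]]] || [T [F ! [F false]]]] || [T [T [T [F r]] && [F q]] && [F ! [F r]]]]

r || ! false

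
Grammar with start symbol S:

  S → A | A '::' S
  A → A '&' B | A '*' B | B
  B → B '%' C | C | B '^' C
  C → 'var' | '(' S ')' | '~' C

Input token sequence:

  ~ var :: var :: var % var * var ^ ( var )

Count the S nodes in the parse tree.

4

[S [A [B [C ~ [C var]]]] :: [S [A [B [C var]]] :: [S [A [A [B [B [C var]] % [C var]]] * [B [B [C var]] ^ [C ( [S [A [B [C var]]]] )]]]]]]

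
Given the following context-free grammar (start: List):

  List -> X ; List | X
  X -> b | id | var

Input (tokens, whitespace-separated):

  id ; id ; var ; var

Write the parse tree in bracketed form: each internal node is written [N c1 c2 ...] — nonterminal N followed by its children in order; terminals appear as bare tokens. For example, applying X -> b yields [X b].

List
X ; List
id ; List
id ; X ; List
id ; id ; List
id ; id ; X ; List
id ; id ; var ; List
id ; id ; var ; X
id ; id ; var ; var

[List [X id] ; [List [X id] ; [List [X var] ; [List [X var]]]]]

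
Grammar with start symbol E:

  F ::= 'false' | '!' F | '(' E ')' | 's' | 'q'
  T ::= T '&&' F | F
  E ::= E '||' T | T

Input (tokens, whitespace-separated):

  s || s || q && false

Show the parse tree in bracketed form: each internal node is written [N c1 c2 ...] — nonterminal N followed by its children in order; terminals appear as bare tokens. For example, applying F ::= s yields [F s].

[E [E [E [T [F s]]] || [T [F s]]] || [T [T [F q]] && [F false]]]

E
E || T
E || T || T
T || T || T
F || T || T
s || T || T
s || F || T
s || s || T
s || s || T && F
s || s || F && F
s || s || q && F
s || s || q && false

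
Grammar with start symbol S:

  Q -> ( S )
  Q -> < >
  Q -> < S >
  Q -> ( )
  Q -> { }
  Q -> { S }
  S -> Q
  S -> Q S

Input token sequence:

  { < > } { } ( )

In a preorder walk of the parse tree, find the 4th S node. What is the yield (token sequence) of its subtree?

[S [Q { [S [Q < >]] }] [S [Q { }] [S [Q ( )]]]]

( )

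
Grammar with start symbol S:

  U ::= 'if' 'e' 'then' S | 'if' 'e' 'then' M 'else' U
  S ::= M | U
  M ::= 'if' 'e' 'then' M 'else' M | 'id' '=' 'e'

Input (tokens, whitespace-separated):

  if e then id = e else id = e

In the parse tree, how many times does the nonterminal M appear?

3

[S [M if e then [M id = e] else [M id = e]]]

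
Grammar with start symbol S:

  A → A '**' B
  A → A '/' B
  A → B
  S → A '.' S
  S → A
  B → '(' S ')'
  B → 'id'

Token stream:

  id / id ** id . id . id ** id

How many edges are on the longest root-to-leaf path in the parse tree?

6

[S [A [A [A [B id]] / [B id]] ** [B id]] . [S [A [B id]] . [S [A [A [B id]] ** [B id]]]]]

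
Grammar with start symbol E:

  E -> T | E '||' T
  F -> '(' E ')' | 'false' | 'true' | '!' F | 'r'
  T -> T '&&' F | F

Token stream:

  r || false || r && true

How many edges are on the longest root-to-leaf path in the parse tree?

[E [E [E [T [F r]]] || [T [F false]]] || [T [T [F r]] && [F true]]]

5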